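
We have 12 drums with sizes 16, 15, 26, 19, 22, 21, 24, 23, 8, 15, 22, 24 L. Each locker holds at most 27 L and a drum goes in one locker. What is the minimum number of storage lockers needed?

Total = 26 + 24 + 24 + 23 + 22 + 22 + 21 + 19 + 16 + 15 + 15 + 8 = 235 L.
Lower bound: ⌈235/27⌉ = 9 storage lockers.
Also, 11 drums each exceed 27/2 L, and no two of those can share a locker, so at least 11 storage lockers are needed.
A packing using 11 storage lockers:
  locker 1: 26 = 26
  locker 2: 24 = 24
  locker 3: 24 = 24
  locker 4: 23 = 23
  locker 5: 22 = 22
  locker 6: 22 = 22
  locker 7: 21 = 21
  locker 8: 19 + 8 = 27
  locker 9: 16 = 16
  locker 10: 15 = 15
  locker 11: 15 = 15
This matches the lower bound, so 11 is optimal.

11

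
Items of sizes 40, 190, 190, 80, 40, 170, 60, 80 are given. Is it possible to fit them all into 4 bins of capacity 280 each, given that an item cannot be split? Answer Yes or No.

Yes

A valid assignment using 4 bins:
  bin 1: 190 + 80 = 270
  bin 2: 190 + 80 = 270
  bin 3: 170 + 60 + 40 = 270
  bin 4: 40 = 40
Every load is within 280, so 4 bins suffice.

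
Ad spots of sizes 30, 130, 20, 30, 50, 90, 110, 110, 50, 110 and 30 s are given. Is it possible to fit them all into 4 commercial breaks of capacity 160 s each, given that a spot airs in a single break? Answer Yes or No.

No

Total = 760 s; ⌈760/160⌉ = 5.
At least 5 commercial breaks are required, but only 4 are allowed.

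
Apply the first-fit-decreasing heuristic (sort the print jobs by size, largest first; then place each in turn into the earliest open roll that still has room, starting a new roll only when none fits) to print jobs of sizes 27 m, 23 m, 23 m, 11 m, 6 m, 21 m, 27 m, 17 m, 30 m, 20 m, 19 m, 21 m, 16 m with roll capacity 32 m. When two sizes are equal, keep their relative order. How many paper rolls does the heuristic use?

11

Sorted descending: 30, 27, 27, 23, 23, 21, 21, 20, 19, 17, 16, 11, 6.
  30 → roll 1 (new)  [load 30/32]
  27 → roll 2 (new)  [load 27/32]
  27 → roll 3 (new)  [load 27/32]
  23 → roll 4 (new)  [load 23/32]
  23 → roll 5 (new)  [load 23/32]
  21 → roll 6 (new)  [load 21/32]
  21 → roll 7 (new)  [load 21/32]
  20 → roll 8 (new)  [load 20/32]
  19 → roll 9 (new)  [load 19/32]
  17 → roll 10 (new)  [load 17/32]
  16 → roll 11 (new)  [load 16/32]
  11 → roll 6  [load 32/32]
  6 → roll 4  [load 29/32]
11 paper rolls opened.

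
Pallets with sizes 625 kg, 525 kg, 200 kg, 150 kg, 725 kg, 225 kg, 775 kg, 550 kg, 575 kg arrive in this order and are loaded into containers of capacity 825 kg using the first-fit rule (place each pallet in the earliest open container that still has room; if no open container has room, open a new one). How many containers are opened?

  625 → container 1 (new)  [load 625/825]
  525 → container 2 (new)  [load 525/825]
  200 → container 1  [load 825/825]
  150 → container 2  [load 675/825]
  725 → container 3 (new)  [load 725/825]
  225 → container 4 (new)  [load 225/825]
  775 → container 5 (new)  [load 775/825]
  550 → container 4  [load 775/825]
  575 → container 6 (new)  [load 575/825]
6 containers opened.

6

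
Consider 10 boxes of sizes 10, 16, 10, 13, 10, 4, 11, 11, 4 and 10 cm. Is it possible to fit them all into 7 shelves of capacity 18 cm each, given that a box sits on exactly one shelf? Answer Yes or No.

Total = 99 cm; ⌈99/18⌉ = 6.
8 boxes each exceed half the capacity and cannot share a shelf, forcing at least 8 shelves.
At least 8 shelves are required, but only 7 are allowed.

No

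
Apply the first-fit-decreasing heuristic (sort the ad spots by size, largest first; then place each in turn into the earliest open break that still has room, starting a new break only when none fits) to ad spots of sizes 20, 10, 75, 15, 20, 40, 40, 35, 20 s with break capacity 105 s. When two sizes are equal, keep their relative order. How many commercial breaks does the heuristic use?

3

Sorted descending: 75, 40, 40, 35, 20, 20, 20, 15, 10.
  75 → break 1 (new)  [load 75/105]
  40 → break 2 (new)  [load 40/105]
  40 → break 2  [load 80/105]
  35 → break 3 (new)  [load 35/105]
  20 → break 1  [load 95/105]
  20 → break 2  [load 100/105]
  20 → break 3  [load 55/105]
  15 → break 3  [load 70/105]
  10 → break 1  [load 105/105]
3 commercial breaks opened.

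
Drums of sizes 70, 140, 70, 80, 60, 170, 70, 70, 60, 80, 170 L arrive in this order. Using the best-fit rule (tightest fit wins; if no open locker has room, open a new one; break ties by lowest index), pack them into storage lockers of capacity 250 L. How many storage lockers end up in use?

  70 → locker 1 (new)  [load 70/250]
  140 → locker 1  [load 210/250]
  70 → locker 2 (new)  [load 70/250]
  80 → locker 2  [load 150/250]
  60 → locker 2  [load 210/250]
  170 → locker 3 (new)  [load 170/250]
  70 → locker 3  [load 240/250]
  70 → locker 4 (new)  [load 70/250]
  60 → locker 4  [load 130/250]
  80 → locker 4  [load 210/250]
  170 → locker 5 (new)  [load 170/250]
5 storage lockers opened.

5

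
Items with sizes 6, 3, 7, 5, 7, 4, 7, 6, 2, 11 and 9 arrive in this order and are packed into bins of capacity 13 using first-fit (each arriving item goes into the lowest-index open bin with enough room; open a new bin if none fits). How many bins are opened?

6

  6 → bin 1 (new)  [load 6/13]
  3 → bin 1  [load 9/13]
  7 → bin 2 (new)  [load 7/13]
  5 → bin 2  [load 12/13]
  7 → bin 3 (new)  [load 7/13]
  4 → bin 1  [load 13/13]
  7 → bin 4 (new)  [load 7/13]
  6 → bin 3  [load 13/13]
  2 → bin 4  [load 9/13]
  11 → bin 5 (new)  [load 11/13]
  9 → bin 6 (new)  [load 9/13]
6 bins opened.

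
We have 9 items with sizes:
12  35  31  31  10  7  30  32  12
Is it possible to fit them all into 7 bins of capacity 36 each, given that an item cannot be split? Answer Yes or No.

Yes

A valid assignment using 7 bins:
  bin 1: 35 = 35
  bin 2: 32 = 32
  bin 3: 31 = 31
  bin 4: 31 = 31
  bin 5: 30 = 30
  bin 6: 12 + 12 + 10 = 34
  bin 7: 7 = 7
Every load is within 36, so 7 bins suffice.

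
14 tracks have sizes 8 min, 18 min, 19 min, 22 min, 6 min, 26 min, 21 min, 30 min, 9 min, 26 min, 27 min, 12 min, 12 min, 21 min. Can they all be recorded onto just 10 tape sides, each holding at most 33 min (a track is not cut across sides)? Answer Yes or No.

A valid assignment using 9 tape sides:
  side 1: 30 = 30
  side 2: 27 + 6 = 33
  side 3: 26 = 26
  side 4: 26 = 26
  side 5: 22 + 9 = 31
  side 6: 21 + 12 = 33
  side 7: 21 + 12 = 33
  side 8: 19 + 8 = 27
  side 9: 18 = 18
That uses only 9 ≤ 10, so 10 tape sides are enough.

Yes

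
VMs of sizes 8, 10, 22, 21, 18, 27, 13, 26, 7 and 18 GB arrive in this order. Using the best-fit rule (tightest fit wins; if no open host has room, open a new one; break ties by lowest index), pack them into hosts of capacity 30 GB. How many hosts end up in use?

  8 → host 1 (new)  [load 8/30]
  10 → host 1  [load 18/30]
  22 → host 2 (new)  [load 22/30]
  21 → host 3 (new)  [load 21/30]
  18 → host 4 (new)  [load 18/30]
  27 → host 5 (new)  [load 27/30]
  13 → host 6 (new)  [load 13/30]
  26 → host 7 (new)  [load 26/30]
  7 → host 2  [load 29/30]
  18 → host 8 (new)  [load 18/30]
8 hosts opened.

8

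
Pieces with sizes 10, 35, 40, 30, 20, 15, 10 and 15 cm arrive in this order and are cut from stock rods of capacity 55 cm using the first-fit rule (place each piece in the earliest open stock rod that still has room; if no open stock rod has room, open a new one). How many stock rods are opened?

4

  10 → stock rod 1 (new)  [load 10/55]
  35 → stock rod 1  [load 45/55]
  40 → stock rod 2 (new)  [load 40/55]
  30 → stock rod 3 (new)  [load 30/55]
  20 → stock rod 3  [load 50/55]
  15 → stock rod 2  [load 55/55]
  10 → stock rod 1  [load 55/55]
  15 → stock rod 4 (new)  [load 15/55]
4 stock rods opened.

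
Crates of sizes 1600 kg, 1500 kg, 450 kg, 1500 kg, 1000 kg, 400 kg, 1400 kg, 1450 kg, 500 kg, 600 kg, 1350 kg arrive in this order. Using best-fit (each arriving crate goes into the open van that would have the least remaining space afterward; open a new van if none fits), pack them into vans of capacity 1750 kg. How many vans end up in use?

  1600 → van 1 (new)  [load 1600/1750]
  1500 → van 2 (new)  [load 1500/1750]
  450 → van 3 (new)  [load 450/1750]
  1500 → van 4 (new)  [load 1500/1750]
  1000 → van 3  [load 1450/1750]
  400 → van 5 (new)  [load 400/1750]
  1400 → van 6 (new)  [load 1400/1750]
  1450 → van 7 (new)  [load 1450/1750]
  500 → van 5  [load 900/1750]
  600 → van 5  [load 1500/1750]
  1350 → van 8 (new)  [load 1350/1750]
8 vans opened.

8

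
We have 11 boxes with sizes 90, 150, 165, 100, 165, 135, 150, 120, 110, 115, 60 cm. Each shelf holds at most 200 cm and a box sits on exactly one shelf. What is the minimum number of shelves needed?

Total = 165 + 165 + 150 + 150 + 135 + 120 + 115 + 110 + 100 + 90 + 60 = 1360 cm.
Lower bound: ⌈1360/200⌉ = 7 shelves.
Also, 8 boxes each exceed 100 cm, and no two of those can share a shelf, so at least 8 shelves are needed.
A packing using 9 shelves:
  shelf 1: 165 = 165
  shelf 2: 165 = 165
  shelf 3: 150 = 150
  shelf 4: 150 = 150
  shelf 5: 135 + 60 = 195
  shelf 6: 120 = 120
  shelf 7: 115 = 115
  shelf 8: 110 + 90 = 200
  shelf 9: 100 = 100
No arrangement into 8 shelves stays within capacity, so 9 is optimal.

9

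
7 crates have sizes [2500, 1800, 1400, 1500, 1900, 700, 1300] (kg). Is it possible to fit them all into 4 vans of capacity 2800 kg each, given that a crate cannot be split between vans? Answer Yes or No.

No

Total = 11100 kg; ⌈11100/2800⌉ = 4.
The bound of 4 does not rule out 4, but exhaustive search shows no assignment into 4 vans of capacity 2800 kg exists — the minimum is 5.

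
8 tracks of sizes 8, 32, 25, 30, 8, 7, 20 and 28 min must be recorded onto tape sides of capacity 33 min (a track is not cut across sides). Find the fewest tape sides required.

6

Total = 32 + 30 + 28 + 25 + 20 + 8 + 8 + 7 = 158 min.
Lower bound: ⌈158/33⌉ = 5 tape sides.
A packing using 6 tape sides:
  side 1: 32 = 32
  side 2: 30 = 30
  side 3: 28 = 28
  side 4: 25 + 8 = 33
  side 5: 20 + 8 = 28
  side 6: 7 = 7
No arrangement into 5 tape sides stays within capacity, so 6 is optimal.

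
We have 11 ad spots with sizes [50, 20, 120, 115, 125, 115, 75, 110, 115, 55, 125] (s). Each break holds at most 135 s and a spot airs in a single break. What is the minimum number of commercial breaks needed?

9

Total = 125 + 125 + 120 + 115 + 115 + 115 + 110 + 75 + 55 + 50 + 20 = 1025 s.
Lower bound: ⌈1025/135⌉ = 8 commercial breaks.
A packing using 9 commercial breaks:
  break 1: 125 = 125
  break 2: 125 = 125
  break 3: 120 = 120
  break 4: 115 + 20 = 135
  break 5: 115 = 115
  break 6: 115 = 115
  break 7: 110 = 110
  break 8: 75 + 55 = 130
  break 9: 50 = 50
No arrangement into 8 commercial breaks stays within capacity, so 9 is optimal.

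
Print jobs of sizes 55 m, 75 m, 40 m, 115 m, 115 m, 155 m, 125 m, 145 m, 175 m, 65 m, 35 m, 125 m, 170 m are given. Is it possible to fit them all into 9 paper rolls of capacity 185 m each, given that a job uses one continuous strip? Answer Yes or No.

Yes

A valid assignment using 9 paper rolls:
  roll 1: 175 = 175
  roll 2: 170 = 170
  roll 3: 155 = 155
  roll 4: 145 + 40 = 185
  roll 5: 125 + 55 = 180
  roll 6: 125 + 35 = 160
  roll 7: 115 + 65 = 180
  roll 8: 115 = 115
  roll 9: 75 = 75
Every load is within 185 m, so 9 paper rolls suffice.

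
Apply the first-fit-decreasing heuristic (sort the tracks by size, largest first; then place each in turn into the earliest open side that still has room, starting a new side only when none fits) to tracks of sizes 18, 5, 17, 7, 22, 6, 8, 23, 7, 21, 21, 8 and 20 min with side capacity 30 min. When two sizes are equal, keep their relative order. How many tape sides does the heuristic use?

7

Sorted descending: 23, 22, 21, 21, 20, 18, 17, 8, 8, 7, 7, 6, 5.
  23 → side 1 (new)  [load 23/30]
  22 → side 2 (new)  [load 22/30]
  21 → side 3 (new)  [load 21/30]
  21 → side 4 (new)  [load 21/30]
  20 → side 5 (new)  [load 20/30]
  18 → side 6 (new)  [load 18/30]
  17 → side 7 (new)  [load 17/30]
  8 → side 2  [load 30/30]
  8 → side 3  [load 29/30]
  7 → side 1  [load 30/30]
  7 → side 4  [load 28/30]
  6 → side 5  [load 26/30]
  5 → side 6  [load 23/30]
7 tape sides opened.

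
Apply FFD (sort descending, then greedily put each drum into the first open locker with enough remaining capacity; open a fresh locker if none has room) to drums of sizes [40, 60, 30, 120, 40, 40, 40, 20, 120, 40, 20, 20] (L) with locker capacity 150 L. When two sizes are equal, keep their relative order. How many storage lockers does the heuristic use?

5

Sorted descending: 120, 120, 60, 40, 40, 40, 40, 40, 30, 20, 20, 20.
  120 → locker 1 (new)  [load 120/150]
  120 → locker 2 (new)  [load 120/150]
  60 → locker 3 (new)  [load 60/150]
  40 → locker 3  [load 100/150]
  40 → locker 3  [load 140/150]
  40 → locker 4 (new)  [load 40/150]
  40 → locker 4  [load 80/150]
  40 → locker 4  [load 120/150]
  30 → locker 1  [load 150/150]
  20 → locker 2  [load 140/150]
  20 → locker 4  [load 140/150]
  20 → locker 5 (new)  [load 20/150]
5 storage lockers opened.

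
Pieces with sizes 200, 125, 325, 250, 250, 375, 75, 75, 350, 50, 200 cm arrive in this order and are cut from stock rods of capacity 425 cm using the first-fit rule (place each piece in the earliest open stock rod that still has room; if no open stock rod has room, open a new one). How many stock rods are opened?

  200 → stock rod 1 (new)  [load 200/425]
  125 → stock rod 1  [load 325/425]
  325 → stock rod 2 (new)  [load 325/425]
  250 → stock rod 3 (new)  [load 250/425]
  250 → stock rod 4 (new)  [load 250/425]
  375 → stock rod 5 (new)  [load 375/425]
  75 → stock rod 1  [load 400/425]
  75 → stock rod 2  [load 400/425]
  350 → stock rod 6 (new)  [load 350/425]
  50 → stock rod 3  [load 300/425]
  200 → stock rod 7 (new)  [load 200/425]
7 stock rods opened.

7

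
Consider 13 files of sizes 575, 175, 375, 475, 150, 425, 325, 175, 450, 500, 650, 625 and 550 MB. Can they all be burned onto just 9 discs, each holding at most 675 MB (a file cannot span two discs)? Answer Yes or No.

Total = 5450 MB; ⌈5450/675⌉ = 9.
The bound of 9 does not rule out 9, but exhaustive search shows no assignment into 9 discs of capacity 675 MB exists — the minimum is 10.

No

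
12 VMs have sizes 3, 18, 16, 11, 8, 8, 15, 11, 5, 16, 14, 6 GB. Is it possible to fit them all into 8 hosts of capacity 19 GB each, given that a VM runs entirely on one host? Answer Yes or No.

A valid assignment using 8 hosts:
  host 1: 18 = 18
  host 2: 16 + 3 = 19
  host 3: 16 = 16
  host 4: 15 = 15
  host 5: 14 + 5 = 19
  host 6: 11 + 8 = 19
  host 7: 11 + 8 = 19
  host 8: 6 = 6
Every load is within 19 GB, so 8 hosts suffice.

Yes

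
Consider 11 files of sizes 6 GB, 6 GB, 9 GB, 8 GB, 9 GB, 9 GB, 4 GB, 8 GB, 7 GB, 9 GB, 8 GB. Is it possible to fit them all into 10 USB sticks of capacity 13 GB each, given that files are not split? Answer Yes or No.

Yes

A valid assignment using 9 USB sticks:
  USB stick 1: 9 + 4 = 13
  USB stick 2: 9 = 9
  USB stick 3: 9 = 9
  USB stick 4: 9 = 9
  USB stick 5: 8 = 8
  USB stick 6: 8 = 8
  USB stick 7: 8 = 8
  USB stick 8: 7 + 6 = 13
  USB stick 9: 6 = 6
That uses only 9 ≤ 10, so 10 USB sticks are enough.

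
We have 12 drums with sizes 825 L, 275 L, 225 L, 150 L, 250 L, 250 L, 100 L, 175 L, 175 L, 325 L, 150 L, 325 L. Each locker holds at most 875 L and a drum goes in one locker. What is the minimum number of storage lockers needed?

4

Total = 825 + 325 + 325 + 275 + 250 + 250 + 225 + 175 + 175 + 150 + 150 + 100 = 3225 L.
Lower bound: ⌈3225/875⌉ = 4 storage lockers.
A packing using 4 storage lockers:
  locker 1: 825 = 825
  locker 2: 325 + 325 + 225 = 875
  locker 3: 275 + 250 + 250 + 100 = 875
  locker 4: 175 + 175 + 150 + 150 = 650
This matches the lower bound, so 4 is optimal.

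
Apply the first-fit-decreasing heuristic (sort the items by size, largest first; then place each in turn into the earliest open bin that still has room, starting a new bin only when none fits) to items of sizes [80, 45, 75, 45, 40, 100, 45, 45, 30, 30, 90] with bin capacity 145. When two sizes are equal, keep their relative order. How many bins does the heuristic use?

Sorted descending: 100, 90, 80, 75, 45, 45, 45, 45, 40, 30, 30.
  100 → bin 1 (new)  [load 100/145]
  90 → bin 2 (new)  [load 90/145]
  80 → bin 3 (new)  [load 80/145]
  75 → bin 4 (new)  [load 75/145]
  45 → bin 1  [load 145/145]
  45 → bin 2  [load 135/145]
  45 → bin 3  [load 125/145]
  45 → bin 4  [load 120/145]
  40 → bin 5 (new)  [load 40/145]
  30 → bin 5  [load 70/145]
  30 → bin 5  [load 100/145]
5 bins opened.

5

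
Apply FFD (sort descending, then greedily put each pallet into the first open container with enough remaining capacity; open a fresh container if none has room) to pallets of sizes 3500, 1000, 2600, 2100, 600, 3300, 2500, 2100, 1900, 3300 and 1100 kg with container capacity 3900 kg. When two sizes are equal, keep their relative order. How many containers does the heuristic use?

Sorted descending: 3500, 3300, 3300, 2600, 2500, 2100, 2100, 1900, 1100, 1000, 600.
  3500 → container 1 (new)  [load 3500/3900]
  3300 → container 2 (new)  [load 3300/3900]
  3300 → container 3 (new)  [load 3300/3900]
  2600 → container 4 (new)  [load 2600/3900]
  2500 → container 5 (new)  [load 2500/3900]
  2100 → container 6 (new)  [load 2100/3900]
  2100 → container 7 (new)  [load 2100/3900]
  1900 → container 8 (new)  [load 1900/3900]
  1100 → container 4  [load 3700/3900]
  1000 → container 5  [load 3500/3900]
  600 → container 2  [load 3900/3900]
8 containers opened.

8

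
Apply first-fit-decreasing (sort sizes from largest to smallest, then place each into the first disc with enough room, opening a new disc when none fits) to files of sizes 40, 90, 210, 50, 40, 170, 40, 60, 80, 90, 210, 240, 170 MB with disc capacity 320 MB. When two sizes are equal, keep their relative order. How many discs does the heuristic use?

Sorted descending: 240, 210, 210, 170, 170, 90, 90, 80, 60, 50, 40, 40, 40.
  240 → disc 1 (new)  [load 240/320]
  210 → disc 2 (new)  [load 210/320]
  210 → disc 3 (new)  [load 210/320]
  170 → disc 4 (new)  [load 170/320]
  170 → disc 5 (new)  [load 170/320]
  90 → disc 2  [load 300/320]
  90 → disc 3  [load 300/320]
  80 → disc 1  [load 320/320]
  60 → disc 4  [load 230/320]
  50 → disc 4  [load 280/320]
  40 → disc 4  [load 320/320]
  40 → disc 5  [load 210/320]
  40 → disc 5  [load 250/320]
5 discs opened.

5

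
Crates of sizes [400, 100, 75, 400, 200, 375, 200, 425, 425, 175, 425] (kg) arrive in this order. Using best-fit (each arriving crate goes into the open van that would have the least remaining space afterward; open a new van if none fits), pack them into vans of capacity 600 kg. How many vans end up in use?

6

  400 → van 1 (new)  [load 400/600]
  100 → van 1  [load 500/600]
  75 → van 1  [load 575/600]
  400 → van 2 (new)  [load 400/600]
  200 → van 2  [load 600/600]
  375 → van 3 (new)  [load 375/600]
  200 → van 3  [load 575/600]
  425 → van 4 (new)  [load 425/600]
  425 → van 5 (new)  [load 425/600]
  175 → van 4  [load 600/600]
  425 → van 6 (new)  [load 425/600]
6 vans opened.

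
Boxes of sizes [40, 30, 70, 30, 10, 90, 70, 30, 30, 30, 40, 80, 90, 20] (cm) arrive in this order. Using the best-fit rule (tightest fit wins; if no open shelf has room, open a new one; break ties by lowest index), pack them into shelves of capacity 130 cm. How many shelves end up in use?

6

  40 → shelf 1 (new)  [load 40/130]
  30 → shelf 1  [load 70/130]
  70 → shelf 2 (new)  [load 70/130]
  30 → shelf 1  [load 100/130]
  10 → shelf 1  [load 110/130]
  90 → shelf 3 (new)  [load 90/130]
  70 → shelf 4 (new)  [load 70/130]
  30 → shelf 3  [load 120/130]
  30 → shelf 2  [load 100/130]
  30 → shelf 2  [load 130/130]
  40 → shelf 4  [load 110/130]
  80 → shelf 5 (new)  [load 80/130]
  90 → shelf 6 (new)  [load 90/130]
  20 → shelf 1  [load 130/130]
6 shelves opened.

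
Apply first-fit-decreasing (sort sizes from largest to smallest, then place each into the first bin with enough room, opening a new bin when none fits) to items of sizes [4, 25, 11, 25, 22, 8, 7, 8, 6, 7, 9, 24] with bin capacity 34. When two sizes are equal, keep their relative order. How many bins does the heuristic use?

Sorted descending: 25, 25, 24, 22, 11, 9, 8, 8, 7, 7, 6, 4.
  25 → bin 1 (new)  [load 25/34]
  25 → bin 2 (new)  [load 25/34]
  24 → bin 3 (new)  [load 24/34]
  22 → bin 4 (new)  [load 22/34]
  11 → bin 4  [load 33/34]
  9 → bin 1  [load 34/34]
  8 → bin 2  [load 33/34]
  8 → bin 3  [load 32/34]
  7 → bin 5 (new)  [load 7/34]
  7 → bin 5  [load 14/34]
  6 → bin 5  [load 20/34]
  4 → bin 5  [load 24/34]
5 bins opened.

5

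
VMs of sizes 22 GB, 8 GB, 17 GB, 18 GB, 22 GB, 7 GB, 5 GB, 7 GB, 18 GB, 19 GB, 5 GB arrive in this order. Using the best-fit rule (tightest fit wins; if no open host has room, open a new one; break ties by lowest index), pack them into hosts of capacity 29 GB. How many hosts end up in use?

6

  22 → host 1 (new)  [load 22/29]
  8 → host 2 (new)  [load 8/29]
  17 → host 2  [load 25/29]
  18 → host 3 (new)  [load 18/29]
  22 → host 4 (new)  [load 22/29]
  7 → host 1  [load 29/29]
  5 → host 4  [load 27/29]
  7 → host 3  [load 25/29]
  18 → host 5 (new)  [load 18/29]
  19 → host 6 (new)  [load 19/29]
  5 → host 6  [load 24/29]
6 hosts opened.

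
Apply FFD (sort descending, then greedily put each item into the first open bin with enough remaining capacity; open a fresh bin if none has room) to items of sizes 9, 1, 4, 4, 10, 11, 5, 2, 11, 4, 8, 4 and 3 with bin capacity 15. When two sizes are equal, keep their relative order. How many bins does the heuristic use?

6

Sorted descending: 11, 11, 10, 9, 8, 5, 4, 4, 4, 4, 3, 2, 1.
  11 → bin 1 (new)  [load 11/15]
  11 → bin 2 (new)  [load 11/15]
  10 → bin 3 (new)  [load 10/15]
  9 → bin 4 (new)  [load 9/15]
  8 → bin 5 (new)  [load 8/15]
  5 → bin 3  [load 15/15]
  4 → bin 1  [load 15/15]
  4 → bin 2  [load 15/15]
  4 → bin 4  [load 13/15]
  4 → bin 5  [load 12/15]
  3 → bin 5  [load 15/15]
  2 → bin 4  [load 15/15]
  1 → bin 6 (new)  [load 1/15]
6 bins opened.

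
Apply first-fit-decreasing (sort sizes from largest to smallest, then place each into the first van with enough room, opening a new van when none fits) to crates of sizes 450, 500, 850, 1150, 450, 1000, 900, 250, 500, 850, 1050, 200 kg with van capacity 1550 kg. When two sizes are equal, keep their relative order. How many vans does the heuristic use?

Sorted descending: 1150, 1050, 1000, 900, 850, 850, 500, 500, 450, 450, 250, 200.
  1150 → van 1 (new)  [load 1150/1550]
  1050 → van 2 (new)  [load 1050/1550]
  1000 → van 3 (new)  [load 1000/1550]
  900 → van 4 (new)  [load 900/1550]
  850 → van 5 (new)  [load 850/1550]
  850 → van 6 (new)  [load 850/1550]
  500 → van 2  [load 1550/1550]
  500 → van 3  [load 1500/1550]
  450 → van 4  [load 1350/1550]
  450 → van 5  [load 1300/1550]
  250 → van 1  [load 1400/1550]
  200 → van 4  [load 1550/1550]
6 vans opened.

6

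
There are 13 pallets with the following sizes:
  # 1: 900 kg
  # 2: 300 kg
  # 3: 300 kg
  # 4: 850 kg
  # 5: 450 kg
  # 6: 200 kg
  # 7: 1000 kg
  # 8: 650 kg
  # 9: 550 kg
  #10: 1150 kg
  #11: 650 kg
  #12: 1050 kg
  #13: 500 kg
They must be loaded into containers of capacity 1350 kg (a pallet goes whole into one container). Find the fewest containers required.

Total = 1150 + 1050 + 1000 + 900 + 850 + 650 + 650 + 550 + 500 + 450 + 300 + 300 + 200 = 8550 kg.
Lower bound: ⌈8550/1350⌉ = 7 containers.
A packing using 7 containers:
  container 1: 1150 + 200 = 1350
  container 2: 1050 + 300 = 1350
  container 3: 1000 + 300 = 1300
  container 4: 900 + 450 = 1350
  container 5: 850 + 500 = 1350
  container 6: 650 + 650 = 1300
  container 7: 550 = 550
This matches the lower bound, so 7 is optimal.

7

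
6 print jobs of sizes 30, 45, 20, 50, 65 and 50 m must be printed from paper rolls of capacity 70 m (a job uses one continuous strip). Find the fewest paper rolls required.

Total = 65 + 50 + 50 + 45 + 30 + 20 = 260 m.
Lower bound: ⌈260/70⌉ = 4 paper rolls.
A packing using 5 paper rolls:
  roll 1: 65 = 65
  roll 2: 50 + 20 = 70
  roll 3: 50 = 50
  roll 4: 45 = 45
  roll 5: 30 = 30
No arrangement into 4 paper rolls stays within capacity, so 5 is optimal.

5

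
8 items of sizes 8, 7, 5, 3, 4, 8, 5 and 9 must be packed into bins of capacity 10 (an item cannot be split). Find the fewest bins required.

Total = 9 + 8 + 8 + 7 + 5 + 5 + 4 + 3 = 49.
Lower bound: ⌈49/10⌉ = 5 bins.
A packing using 6 bins:
  bin 1: 9 = 9
  bin 2: 8 = 8
  bin 3: 8 = 8
  bin 4: 7 + 3 = 10
  bin 5: 5 + 5 = 10
  bin 6: 4 = 4
No arrangement into 5 bins stays within capacity, so 6 is optimal.

6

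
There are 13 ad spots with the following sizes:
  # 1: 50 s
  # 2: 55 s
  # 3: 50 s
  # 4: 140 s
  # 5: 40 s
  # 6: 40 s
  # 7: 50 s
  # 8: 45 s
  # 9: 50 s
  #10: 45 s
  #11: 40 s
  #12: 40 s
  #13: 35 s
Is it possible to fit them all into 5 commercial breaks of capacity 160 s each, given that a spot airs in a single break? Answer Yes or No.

A valid assignment using 5 commercial breaks:
  break 1: 140 = 140
  break 2: 55 + 50 + 50 = 155
  break 3: 50 + 50 + 45 = 145
  break 4: 45 + 40 + 40 + 35 = 160
  break 5: 40 + 40 = 80
Every load is within 160 s, so 5 commercial breaks suffice.

Yes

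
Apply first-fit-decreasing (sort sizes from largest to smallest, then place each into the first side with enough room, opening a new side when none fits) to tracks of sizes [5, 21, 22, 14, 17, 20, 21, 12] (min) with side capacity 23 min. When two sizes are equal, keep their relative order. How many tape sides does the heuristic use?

Sorted descending: 22, 21, 21, 20, 17, 14, 12, 5.
  22 → side 1 (new)  [load 22/23]
  21 → side 2 (new)  [load 21/23]
  21 → side 3 (new)  [load 21/23]
  20 → side 4 (new)  [load 20/23]
  17 → side 5 (new)  [load 17/23]
  14 → side 6 (new)  [load 14/23]
  12 → side 7 (new)  [load 12/23]
  5 → side 5  [load 22/23]
7 tape sides opened.

7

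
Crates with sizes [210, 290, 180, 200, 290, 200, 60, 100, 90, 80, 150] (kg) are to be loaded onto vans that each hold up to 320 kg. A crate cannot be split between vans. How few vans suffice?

7

Total = 290 + 290 + 210 + 200 + 200 + 180 + 150 + 100 + 90 + 80 + 60 = 1850 kg.
Lower bound: ⌈1850/320⌉ = 6 vans.
A packing using 7 vans:
  van 1: 290 = 290
  van 2: 290 = 290
  van 3: 210 + 100 = 310
  van 4: 200 + 90 = 290
  van 5: 200 + 80 = 280
  van 6: 180 + 60 = 240
  van 7: 150 = 150
No arrangement into 6 vans stays within capacity, so 7 is optimal.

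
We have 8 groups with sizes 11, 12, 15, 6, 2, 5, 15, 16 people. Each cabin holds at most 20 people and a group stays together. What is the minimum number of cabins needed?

Total = 16 + 15 + 15 + 12 + 11 + 6 + 5 + 2 = 82 people.
Lower bound: ⌈82/20⌉ = 5 cabins.
A packing using 5 cabins:
  cabin 1: 16 + 2 = 18
  cabin 2: 15 + 5 = 20
  cabin 3: 15 = 15
  cabin 4: 12 + 6 = 18
  cabin 5: 11 = 11
This matches the lower bound, so 5 is optimal.

5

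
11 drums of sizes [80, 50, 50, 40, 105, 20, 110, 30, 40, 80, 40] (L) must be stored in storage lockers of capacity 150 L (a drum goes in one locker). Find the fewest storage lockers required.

5

Total = 110 + 105 + 80 + 80 + 50 + 50 + 40 + 40 + 40 + 30 + 20 = 645 L.
Lower bound: ⌈645/150⌉ = 5 storage lockers.
A packing using 5 storage lockers:
  locker 1: 110 + 40 = 150
  locker 2: 105 + 40 = 145
  locker 3: 80 + 50 + 20 = 150
  locker 4: 80 + 50 = 130
  locker 5: 40 + 30 = 70
This matches the lower bound, so 5 is optimal.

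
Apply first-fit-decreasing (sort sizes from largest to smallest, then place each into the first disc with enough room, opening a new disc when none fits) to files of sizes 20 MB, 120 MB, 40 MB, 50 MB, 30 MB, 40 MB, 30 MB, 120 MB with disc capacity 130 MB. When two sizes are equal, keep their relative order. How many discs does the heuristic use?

Sorted descending: 120, 120, 50, 40, 40, 30, 30, 20.
  120 → disc 1 (new)  [load 120/130]
  120 → disc 2 (new)  [load 120/130]
  50 → disc 3 (new)  [load 50/130]
  40 → disc 3  [load 90/130]
  40 → disc 3  [load 130/130]
  30 → disc 4 (new)  [load 30/130]
  30 → disc 4  [load 60/130]
  20 → disc 4  [load 80/130]
4 discs opened.

4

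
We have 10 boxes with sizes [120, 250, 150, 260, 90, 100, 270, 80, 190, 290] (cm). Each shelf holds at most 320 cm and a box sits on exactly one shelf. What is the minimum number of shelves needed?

Total = 290 + 270 + 260 + 250 + 190 + 150 + 120 + 100 + 90 + 80 = 1800 cm.
Lower bound: ⌈1800/320⌉ = 6 shelves.
A packing using 7 shelves:
  shelf 1: 290 = 290
  shelf 2: 270 = 270
  shelf 3: 260 = 260
  shelf 4: 250 = 250
  shelf 5: 190 + 120 = 310
  shelf 6: 150 + 100 = 250
  shelf 7: 90 + 80 = 170
No arrangement into 6 shelves stays within capacity, so 7 is optimal.

7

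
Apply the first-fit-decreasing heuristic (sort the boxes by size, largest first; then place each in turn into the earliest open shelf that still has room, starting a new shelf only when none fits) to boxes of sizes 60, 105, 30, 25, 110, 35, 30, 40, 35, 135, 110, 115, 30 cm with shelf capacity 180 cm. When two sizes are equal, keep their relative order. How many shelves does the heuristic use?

5

Sorted descending: 135, 115, 110, 110, 105, 60, 40, 35, 35, 30, 30, 30, 25.
  135 → shelf 1 (new)  [load 135/180]
  115 → shelf 2 (new)  [load 115/180]
  110 → shelf 3 (new)  [load 110/180]
  110 → shelf 4 (new)  [load 110/180]
  105 → shelf 5 (new)  [load 105/180]
  60 → shelf 2  [load 175/180]
  40 → shelf 1  [load 175/180]
  35 → shelf 3  [load 145/180]
  35 → shelf 3  [load 180/180]
  30 → shelf 4  [load 140/180]
  30 → shelf 4  [load 170/180]
  30 → shelf 5  [load 135/180]
  25 → shelf 5  [load 160/180]
5 shelves opened.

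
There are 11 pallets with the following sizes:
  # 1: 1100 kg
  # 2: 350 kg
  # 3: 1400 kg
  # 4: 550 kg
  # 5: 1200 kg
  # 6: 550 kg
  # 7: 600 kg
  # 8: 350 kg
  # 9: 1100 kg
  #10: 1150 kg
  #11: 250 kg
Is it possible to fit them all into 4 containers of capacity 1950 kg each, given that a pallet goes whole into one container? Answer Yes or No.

Total = 8600 kg; ⌈8600/1950⌉ = 5.
At least 5 containers are required, but only 4 are allowed.

No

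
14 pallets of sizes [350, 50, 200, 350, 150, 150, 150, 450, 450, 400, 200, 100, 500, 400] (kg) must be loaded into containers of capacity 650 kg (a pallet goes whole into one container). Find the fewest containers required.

7

Total = 500 + 450 + 450 + 400 + 400 + 350 + 350 + 200 + 200 + 150 + 150 + 150 + 100 + 50 = 3900 kg.
Lower bound: ⌈3900/650⌉ = 6 containers.
Also, 7 pallets each exceed 325 kg, and no two of those can share a container, so at least 7 containers are needed.
A packing using 7 containers:
  container 1: 500 + 150 = 650
  container 2: 450 + 200 = 650
  container 3: 450 + 200 = 650
  container 4: 400 + 150 + 100 = 650
  container 5: 400 + 150 + 50 = 600
  container 6: 350 = 350
  container 7: 350 = 350
This matches the lower bound, so 7 is optimal.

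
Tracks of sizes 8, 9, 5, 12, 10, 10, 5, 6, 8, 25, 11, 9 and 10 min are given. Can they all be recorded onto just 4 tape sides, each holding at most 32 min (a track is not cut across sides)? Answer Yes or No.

No

Total = 128 min; ⌈128/32⌉ = 4.
The bound of 4 does not rule out 4, but exhaustive search shows no assignment into 4 tape sides of capacity 32 min exists — the minimum is 5.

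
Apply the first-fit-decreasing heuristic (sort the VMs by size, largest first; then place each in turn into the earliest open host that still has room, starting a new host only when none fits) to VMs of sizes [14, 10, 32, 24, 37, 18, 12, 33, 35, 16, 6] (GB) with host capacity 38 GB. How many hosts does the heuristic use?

7

Sorted descending: 37, 35, 33, 32, 24, 18, 16, 14, 12, 10, 6.
  37 → host 1 (new)  [load 37/38]
  35 → host 2 (new)  [load 35/38]
  33 → host 3 (new)  [load 33/38]
  32 → host 4 (new)  [load 32/38]
  24 → host 5 (new)  [load 24/38]
  18 → host 6 (new)  [load 18/38]
  16 → host 6  [load 34/38]
  14 → host 5  [load 38/38]
  12 → host 7 (new)  [load 12/38]
  10 → host 7  [load 22/38]
  6 → host 4  [load 38/38]
7 hosts opened.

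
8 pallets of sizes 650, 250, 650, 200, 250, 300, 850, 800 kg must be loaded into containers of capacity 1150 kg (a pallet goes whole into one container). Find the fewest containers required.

4

Total = 850 + 800 + 650 + 650 + 300 + 250 + 250 + 200 = 3950 kg.
Lower bound: ⌈3950/1150⌉ = 4 containers.
A packing using 4 containers:
  container 1: 850 + 300 = 1150
  container 2: 800 + 250 = 1050
  container 3: 650 + 250 + 200 = 1100
  container 4: 650 = 650
This matches the lower bound, so 4 is optimal.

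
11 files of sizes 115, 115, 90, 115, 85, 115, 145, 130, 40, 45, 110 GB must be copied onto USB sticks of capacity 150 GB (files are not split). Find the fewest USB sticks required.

Total = 145 + 130 + 115 + 115 + 115 + 115 + 110 + 90 + 85 + 45 + 40 = 1105 GB.
Lower bound: ⌈1105/150⌉ = 8 USB sticks.
Also, 9 files each exceed 75 GB, and no two of those can share a USB stick, so at least 9 USB sticks are needed.
A packing using 9 USB sticks:
  USB stick 1: 145 = 145
  USB stick 2: 130 = 130
  USB stick 3: 115 = 115
  USB stick 4: 115 = 115
  USB stick 5: 115 = 115
  USB stick 6: 115 = 115
  USB stick 7: 110 + 40 = 150
  USB stick 8: 90 + 45 = 135
  USB stick 9: 85 = 85
This matches the lower bound, so 9 is optimal.

9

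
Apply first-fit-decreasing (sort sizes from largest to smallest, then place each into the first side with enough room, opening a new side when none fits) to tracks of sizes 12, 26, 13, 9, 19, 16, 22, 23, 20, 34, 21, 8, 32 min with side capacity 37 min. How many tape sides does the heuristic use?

Sorted descending: 34, 32, 26, 23, 22, 21, 20, 19, 16, 13, 12, 9, 8.
  34 → side 1 (new)  [load 34/37]
  32 → side 2 (new)  [load 32/37]
  26 → side 3 (new)  [load 26/37]
  23 → side 4 (new)  [load 23/37]
  22 → side 5 (new)  [load 22/37]
  21 → side 6 (new)  [load 21/37]
  20 → side 7 (new)  [load 20/37]
  19 → side 8 (new)  [load 19/37]
  16 → side 6  [load 37/37]
  13 → side 4  [load 36/37]
  12 → side 5  [load 34/37]
  9 → side 3  [load 35/37]
  8 → side 7  [load 28/37]
8 tape sides opened.

8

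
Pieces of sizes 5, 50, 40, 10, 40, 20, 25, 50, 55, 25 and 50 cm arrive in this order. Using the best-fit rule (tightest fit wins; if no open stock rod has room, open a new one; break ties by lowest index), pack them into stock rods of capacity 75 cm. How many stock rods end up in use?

6

  5 → stock rod 1 (new)  [load 5/75]
  50 → stock rod 1  [load 55/75]
  40 → stock rod 2 (new)  [load 40/75]
  10 → stock rod 1  [load 65/75]
  40 → stock rod 3 (new)  [load 40/75]
  20 → stock rod 2  [load 60/75]
  25 → stock rod 3  [load 65/75]
  50 → stock rod 4 (new)  [load 50/75]
  55 → stock rod 5 (new)  [load 55/75]
  25 → stock rod 4  [load 75/75]
  50 → stock rod 6 (new)  [load 50/75]
6 stock rods opened.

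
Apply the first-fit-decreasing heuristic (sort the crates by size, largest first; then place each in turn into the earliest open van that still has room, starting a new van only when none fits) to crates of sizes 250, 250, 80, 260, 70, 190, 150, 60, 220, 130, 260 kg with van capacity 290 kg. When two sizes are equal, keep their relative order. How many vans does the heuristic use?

8

Sorted descending: 260, 260, 250, 250, 220, 190, 150, 130, 80, 70, 60.
  260 → van 1 (new)  [load 260/290]
  260 → van 2 (new)  [load 260/290]
  250 → van 3 (new)  [load 250/290]
  250 → van 4 (new)  [load 250/290]
  220 → van 5 (new)  [load 220/290]
  190 → van 6 (new)  [load 190/290]
  150 → van 7 (new)  [load 150/290]
  130 → van 7  [load 280/290]
  80 → van 6  [load 270/290]
  70 → van 5  [load 290/290]
  60 → van 8 (new)  [load 60/290]
8 vans opened.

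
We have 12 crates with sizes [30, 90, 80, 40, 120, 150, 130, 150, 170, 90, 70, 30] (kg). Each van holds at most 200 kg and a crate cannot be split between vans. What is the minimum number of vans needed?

Total = 170 + 150 + 150 + 130 + 120 + 90 + 90 + 80 + 70 + 40 + 30 + 30 = 1150 kg.
Lower bound: ⌈1150/200⌉ = 6 vans.
A packing using 6 vans:
  van 1: 170 + 30 = 200
  van 2: 150 + 40 = 190
  van 3: 150 + 30 = 180
  van 4: 130 + 70 = 200
  van 5: 120 + 80 = 200
  van 6: 90 + 90 = 180
This matches the lower bound, so 6 is optimal.

6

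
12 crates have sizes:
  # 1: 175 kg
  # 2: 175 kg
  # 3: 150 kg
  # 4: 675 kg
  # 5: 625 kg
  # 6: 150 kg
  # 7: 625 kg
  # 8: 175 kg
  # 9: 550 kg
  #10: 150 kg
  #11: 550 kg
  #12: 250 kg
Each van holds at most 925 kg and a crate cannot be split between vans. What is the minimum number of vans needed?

5

Total = 675 + 625 + 625 + 550 + 550 + 250 + 175 + 175 + 175 + 150 + 150 + 150 = 4250 kg.
Lower bound: ⌈4250/925⌉ = 5 vans.
A packing using 5 vans:
  van 1: 675 + 250 = 925
  van 2: 625 + 175 = 800
  van 3: 625 + 175 = 800
  van 4: 550 + 175 + 150 = 875
  van 5: 550 + 150 + 150 = 850
This matches the lower bound, so 5 is optimal.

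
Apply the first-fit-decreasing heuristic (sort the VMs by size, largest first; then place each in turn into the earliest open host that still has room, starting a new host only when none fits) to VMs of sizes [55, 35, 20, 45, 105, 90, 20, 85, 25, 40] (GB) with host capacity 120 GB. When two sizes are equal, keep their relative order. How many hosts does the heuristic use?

Sorted descending: 105, 90, 85, 55, 45, 40, 35, 25, 20, 20.
  105 → host 1 (new)  [load 105/120]
  90 → host 2 (new)  [load 90/120]
  85 → host 3 (new)  [load 85/120]
  55 → host 4 (new)  [load 55/120]
  45 → host 4  [load 100/120]
  40 → host 5 (new)  [load 40/120]
  35 → host 3  [load 120/120]
  25 → host 2  [load 115/120]
  20 → host 4  [load 120/120]
  20 → host 5  [load 60/120]
5 hosts opened.

5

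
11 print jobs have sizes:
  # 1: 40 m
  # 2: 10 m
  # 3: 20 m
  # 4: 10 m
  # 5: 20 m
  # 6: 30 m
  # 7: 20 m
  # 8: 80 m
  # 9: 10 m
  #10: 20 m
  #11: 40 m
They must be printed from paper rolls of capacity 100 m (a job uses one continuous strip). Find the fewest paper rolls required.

3

Total = 80 + 40 + 40 + 30 + 20 + 20 + 20 + 20 + 10 + 10 + 10 = 300 m.
Lower bound: ⌈300/100⌉ = 3 paper rolls.
A packing using 3 paper rolls:
  roll 1: 80 + 20 = 100
  roll 2: 40 + 40 + 20 = 100
  roll 3: 30 + 20 + 20 + 10 + 10 + 10 = 100
This matches the lower bound, so 3 is optimal.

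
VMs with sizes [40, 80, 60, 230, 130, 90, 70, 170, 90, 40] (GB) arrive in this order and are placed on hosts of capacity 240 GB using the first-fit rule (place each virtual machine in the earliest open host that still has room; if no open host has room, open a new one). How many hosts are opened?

5

  40 → host 1 (new)  [load 40/240]
  80 → host 1  [load 120/240]
  60 → host 1  [load 180/240]
  230 → host 2 (new)  [load 230/240]
  130 → host 3 (new)  [load 130/240]
  90 → host 3  [load 220/240]
  70 → host 4 (new)  [load 70/240]
  170 → host 4  [load 240/240]
  90 → host 5 (new)  [load 90/240]
  40 → host 1  [load 220/240]
5 hosts opened.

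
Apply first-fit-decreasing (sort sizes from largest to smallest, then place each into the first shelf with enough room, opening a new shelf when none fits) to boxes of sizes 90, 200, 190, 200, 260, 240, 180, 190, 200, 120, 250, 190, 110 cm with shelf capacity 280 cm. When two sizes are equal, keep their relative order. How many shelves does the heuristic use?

11

Sorted descending: 260, 250, 240, 200, 200, 200, 190, 190, 190, 180, 120, 110, 90.
  260 → shelf 1 (new)  [load 260/280]
  250 → shelf 2 (new)  [load 250/280]
  240 → shelf 3 (new)  [load 240/280]
  200 → shelf 4 (new)  [load 200/280]
  200 → shelf 5 (new)  [load 200/280]
  200 → shelf 6 (new)  [load 200/280]
  190 → shelf 7 (new)  [load 190/280]
  190 → shelf 8 (new)  [load 190/280]
  190 → shelf 9 (new)  [load 190/280]
  180 → shelf 10 (new)  [load 180/280]
  120 → shelf 11 (new)  [load 120/280]
  110 → shelf 11  [load 230/280]
  90 → shelf 7  [load 280/280]
11 shelves opened.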